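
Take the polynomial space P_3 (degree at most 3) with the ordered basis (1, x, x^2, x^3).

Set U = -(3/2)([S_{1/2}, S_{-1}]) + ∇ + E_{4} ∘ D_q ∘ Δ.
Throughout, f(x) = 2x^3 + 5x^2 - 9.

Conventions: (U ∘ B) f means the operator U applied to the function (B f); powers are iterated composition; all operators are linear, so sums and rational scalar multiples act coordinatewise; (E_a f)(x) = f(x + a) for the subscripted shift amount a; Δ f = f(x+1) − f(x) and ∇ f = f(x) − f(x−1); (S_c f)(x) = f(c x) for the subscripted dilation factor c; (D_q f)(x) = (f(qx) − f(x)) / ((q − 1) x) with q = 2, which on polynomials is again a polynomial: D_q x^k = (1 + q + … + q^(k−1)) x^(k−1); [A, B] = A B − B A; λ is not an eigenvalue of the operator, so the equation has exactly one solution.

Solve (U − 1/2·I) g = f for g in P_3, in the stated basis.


the image equals g(x) = -4x^3 - 34x^2 - 184x - 738

write g with unknown coordinates in the stated basis and equate coefficients in (U − 1/2·I) g = f
solving from the highest basis element down gives g = -4x^3 - 34x^2 - 184x - 738
check: U g = -12x^2 - 92x - 378
so U g − 1/2·g = 2x^3 + 5x^2 - 9 = f ✓


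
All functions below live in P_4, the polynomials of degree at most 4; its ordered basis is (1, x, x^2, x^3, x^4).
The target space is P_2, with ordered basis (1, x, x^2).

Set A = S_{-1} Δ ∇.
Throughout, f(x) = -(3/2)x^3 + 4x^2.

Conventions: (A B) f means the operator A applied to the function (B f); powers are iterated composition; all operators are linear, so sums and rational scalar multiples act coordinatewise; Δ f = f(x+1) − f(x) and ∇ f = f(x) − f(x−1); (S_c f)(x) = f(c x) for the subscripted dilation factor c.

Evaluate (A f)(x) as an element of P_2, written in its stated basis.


the image equals g(x) = 9x + 8

∇ f = -(9/2)x^2 + (25/2)x - 11/2
Δ ∇ f = -9x + 8
S_{-1} Δ ∇ f = 9x + 8


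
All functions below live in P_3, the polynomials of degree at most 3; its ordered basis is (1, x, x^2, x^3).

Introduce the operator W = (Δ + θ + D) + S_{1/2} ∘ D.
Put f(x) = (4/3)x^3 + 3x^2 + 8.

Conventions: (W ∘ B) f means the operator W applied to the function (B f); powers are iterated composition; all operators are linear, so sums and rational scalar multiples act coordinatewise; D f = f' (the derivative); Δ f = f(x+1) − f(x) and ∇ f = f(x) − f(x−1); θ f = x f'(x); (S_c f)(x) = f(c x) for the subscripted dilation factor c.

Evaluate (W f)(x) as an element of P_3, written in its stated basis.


Δ f = 4x^2 + 10x + 13/3
θ f = 4x^3 + 6x^2
D f = 4x^2 + 6x
(Δ + θ + D) f = 4x^3 + 14x^2 + 16x + 13/3
D f = 4x^2 + 6x
S_{1/2} D f = x^2 + 3x
((Δ + θ + D) + S_{1/2} ∘ D) f = 4x^3 + 15x^2 + 19x + 13/3

the image equals g(x) = 4x^3 + 15x^2 + 19x + 13/3


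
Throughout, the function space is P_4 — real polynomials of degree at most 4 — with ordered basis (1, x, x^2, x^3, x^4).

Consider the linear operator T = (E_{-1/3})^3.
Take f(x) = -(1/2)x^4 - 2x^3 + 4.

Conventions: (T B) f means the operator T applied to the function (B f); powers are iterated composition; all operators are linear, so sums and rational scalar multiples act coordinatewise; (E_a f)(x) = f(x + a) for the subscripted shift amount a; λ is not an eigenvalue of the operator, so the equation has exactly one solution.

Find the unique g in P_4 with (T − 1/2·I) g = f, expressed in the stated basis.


write g with unknown coordinates in the stated basis and equate coefficients in (T − 1/2·I) g = f
solving from the highest basis element down gives g = -x^4 - 12x^3 - 60x^2 - 176x - 246
check: T g = -x^4 - 8x^3 - 30x^2 - 88x - 119
so T g − 1/2·g = -(1/2)x^4 - 2x^3 + 4 = f ✓

the image equals g(x) = -x^4 - 12x^3 - 60x^2 - 176x - 246


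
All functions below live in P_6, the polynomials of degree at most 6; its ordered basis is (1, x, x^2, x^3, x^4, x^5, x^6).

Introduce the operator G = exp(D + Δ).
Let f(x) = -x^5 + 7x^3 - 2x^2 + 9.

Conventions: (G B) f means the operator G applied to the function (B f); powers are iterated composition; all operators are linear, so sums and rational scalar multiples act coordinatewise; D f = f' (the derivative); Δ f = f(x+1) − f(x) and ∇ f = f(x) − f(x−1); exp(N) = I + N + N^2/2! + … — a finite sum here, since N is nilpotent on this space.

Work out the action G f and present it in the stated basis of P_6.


order-1 term: -10x^4 - 10x^3 + 32x^2 + 8x + 4
order-2 term: -40x^3 - 60x^2 + 29x + 14
order-3 term: -80x^2 - 120x - 14
order-4 term: -80x - 80
order-5 term: -32
the series for exp(D + Δ) f terminates at order 5
exp(D + Δ) f = -x^5 - 10x^4 - 43x^3 - 110x^2 - 163x - 99

g(x) = -x^5 - 10x^4 - 43x^3 - 110x^2 - 163x - 99


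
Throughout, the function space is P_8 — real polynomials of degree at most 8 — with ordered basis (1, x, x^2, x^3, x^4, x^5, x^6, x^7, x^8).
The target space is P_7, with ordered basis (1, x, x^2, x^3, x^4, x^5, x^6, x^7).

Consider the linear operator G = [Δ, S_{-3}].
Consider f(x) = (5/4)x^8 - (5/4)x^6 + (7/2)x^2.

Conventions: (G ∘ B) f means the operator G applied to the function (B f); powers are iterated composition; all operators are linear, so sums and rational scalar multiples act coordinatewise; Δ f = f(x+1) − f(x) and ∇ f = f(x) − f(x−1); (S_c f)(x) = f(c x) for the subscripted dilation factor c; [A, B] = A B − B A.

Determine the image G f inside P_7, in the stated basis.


the result is g(x) = 87480x^7 + 204120x^6 + 468990x^5 + 554850x^4 + 442260x^3 + 215820x^2 + 60234x + 7318

S_{-3} f = (32805/4)x^8 - (3645/4)x^6 + (63/2)x^2
Δ S_{-3} f = 65610x^7 + 229635x^6 + (907605/2)x^5 + (2241675/4)x^4 + 441045x^3 + (863865/4)x^2 + (120411/2)x + 14643/2
Δ f = 10x^7 + 35x^6 + (125/2)x^5 + (275/4)x^4 + 45x^3 + (65/4)x^2 + (19/2)x + 7/2
S_{-3} Δ f = -21870x^7 + 25515x^6 - (30375/2)x^5 + (22275/4)x^4 - 1215x^3 + (585/4)x^2 - (57/2)x + 7/2
[Δ, S_{-3}] f = 87480x^7 + 204120x^6 + 468990x^5 + 554850x^4 + 442260x^3 + 215820x^2 + 60234x + 7318


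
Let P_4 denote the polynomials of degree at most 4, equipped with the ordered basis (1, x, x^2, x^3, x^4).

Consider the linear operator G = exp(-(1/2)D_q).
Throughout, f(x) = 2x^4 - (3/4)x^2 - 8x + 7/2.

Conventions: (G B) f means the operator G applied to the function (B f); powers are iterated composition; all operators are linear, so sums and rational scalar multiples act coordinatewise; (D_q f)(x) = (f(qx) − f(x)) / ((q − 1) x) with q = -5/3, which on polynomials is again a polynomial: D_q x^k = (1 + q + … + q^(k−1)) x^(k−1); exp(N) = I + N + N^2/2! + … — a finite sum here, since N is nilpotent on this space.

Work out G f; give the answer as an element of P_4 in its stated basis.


order-1 term: (68/27)x^3 - (1/4)x + 4
order-2 term: -(323/243)x^2 + 1/16
order-3 term: -(323/2187)x
order-4 term: 323/17496
the series for exp(-(1/2)D_q) f terminates at order 4
exp(-(1/2)D_q) f = 2x^4 + (68/27)x^3 - (2021/972)x^2 - (73463/8748)x + 265273/34992

g(x) = 2x^4 + (68/27)x^3 - (2021/972)x^2 - (73463/8748)x + 265273/34992


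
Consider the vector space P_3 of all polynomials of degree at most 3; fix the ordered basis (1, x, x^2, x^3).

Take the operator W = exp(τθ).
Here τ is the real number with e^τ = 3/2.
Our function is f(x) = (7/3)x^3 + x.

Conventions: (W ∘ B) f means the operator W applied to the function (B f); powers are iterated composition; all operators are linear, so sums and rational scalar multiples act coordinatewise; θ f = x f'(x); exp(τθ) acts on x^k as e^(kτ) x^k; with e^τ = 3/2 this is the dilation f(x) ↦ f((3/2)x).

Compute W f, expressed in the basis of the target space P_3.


the image equals g(x) = (63/8)x^3 + (3/2)x

exp(τθ) x^k = e^(kτ) x^k; with e^τ = 3/2 this sends x^k to (3/2)^k x^k
x ↦ 3/2 x
x^3 ↦ 27/8 x^3
applying this coordinatewise to f: exp(τθ) f = (63/8)x^3 + (3/2)x


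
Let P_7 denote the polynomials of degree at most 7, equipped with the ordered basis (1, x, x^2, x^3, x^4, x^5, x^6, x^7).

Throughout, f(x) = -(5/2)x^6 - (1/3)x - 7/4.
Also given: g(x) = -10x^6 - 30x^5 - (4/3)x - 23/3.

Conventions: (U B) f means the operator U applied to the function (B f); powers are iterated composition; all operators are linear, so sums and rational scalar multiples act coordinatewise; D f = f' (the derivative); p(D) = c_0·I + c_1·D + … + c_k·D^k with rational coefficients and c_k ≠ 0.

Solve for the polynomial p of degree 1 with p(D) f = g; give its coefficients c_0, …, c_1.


c_0 = 4, c_1 = 2

D^0 f = -(5/2)x^6 - (1/3)x - 7/4
D^1 f = -15x^5 - 1/3
matching coefficients of g against c_0 f + c_1 Df + … from the top degree down determines the c_i
solution: c_0 = 4, c_1 = 2


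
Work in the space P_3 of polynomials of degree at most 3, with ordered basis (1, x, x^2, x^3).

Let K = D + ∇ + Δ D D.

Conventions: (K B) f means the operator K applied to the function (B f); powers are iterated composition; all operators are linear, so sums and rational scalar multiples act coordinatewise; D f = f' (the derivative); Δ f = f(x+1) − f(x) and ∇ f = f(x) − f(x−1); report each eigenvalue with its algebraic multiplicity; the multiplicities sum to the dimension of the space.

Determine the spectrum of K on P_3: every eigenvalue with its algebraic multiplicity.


image of 1: 0
image of x: 2
image of x^2: 4x - 1
image of x^3: 6x^2 - 3x + 7
the matrix is upper triangular; its diagonal is (0, 0, 0, 0)
for a triangular matrix the eigenvalues are the diagonal entries, with algebraic multiplicity their repetition count

λ = 0 (multiplicity 4)


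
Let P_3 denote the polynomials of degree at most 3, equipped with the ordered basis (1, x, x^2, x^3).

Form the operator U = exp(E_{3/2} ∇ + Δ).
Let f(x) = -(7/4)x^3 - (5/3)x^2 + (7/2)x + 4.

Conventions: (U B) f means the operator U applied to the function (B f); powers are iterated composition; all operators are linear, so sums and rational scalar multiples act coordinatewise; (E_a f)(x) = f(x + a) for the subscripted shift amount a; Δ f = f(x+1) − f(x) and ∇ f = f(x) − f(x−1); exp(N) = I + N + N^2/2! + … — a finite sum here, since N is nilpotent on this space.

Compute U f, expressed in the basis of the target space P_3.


order-1 term: -(21/2)x^2 - (269/12)x - 87/16
order-2 term: -21x - 229/6
order-3 term: -14
the series for exp(E_{3/2} ∇ + Δ) f terminates at order 3
exp(E_{3/2} ∇ + Δ) f = -(7/4)x^3 - (73/6)x^2 - (479/12)x - 2573/48

g(x) = -(7/4)x^3 - (73/6)x^2 - (479/12)x - 2573/48


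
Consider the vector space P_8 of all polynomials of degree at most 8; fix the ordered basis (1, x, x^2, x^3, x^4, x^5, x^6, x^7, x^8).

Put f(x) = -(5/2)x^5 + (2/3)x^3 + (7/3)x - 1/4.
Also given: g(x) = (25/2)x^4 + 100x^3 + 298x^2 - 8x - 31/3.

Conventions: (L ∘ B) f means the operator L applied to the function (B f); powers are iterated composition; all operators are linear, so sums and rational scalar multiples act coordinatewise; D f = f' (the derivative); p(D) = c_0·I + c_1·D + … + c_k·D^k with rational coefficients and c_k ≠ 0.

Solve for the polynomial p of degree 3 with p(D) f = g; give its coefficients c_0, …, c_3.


D^0 f = -(5/2)x^5 + (2/3)x^3 + (7/3)x - 1/4
D^1 f = -(25/2)x^4 + 2x^2 + 7/3
D^2 f = -50x^3 + 4x
D^3 f = -150x^2 + 4
matching coefficients of g against c_0 f + c_1 Df + … from the top degree down determines the c_i
solution: c_0 = 0, c_1 = -1, c_2 = -2, c_3 = -2

c_0 = 0, c_1 = -1, c_2 = -2, c_3 = -2


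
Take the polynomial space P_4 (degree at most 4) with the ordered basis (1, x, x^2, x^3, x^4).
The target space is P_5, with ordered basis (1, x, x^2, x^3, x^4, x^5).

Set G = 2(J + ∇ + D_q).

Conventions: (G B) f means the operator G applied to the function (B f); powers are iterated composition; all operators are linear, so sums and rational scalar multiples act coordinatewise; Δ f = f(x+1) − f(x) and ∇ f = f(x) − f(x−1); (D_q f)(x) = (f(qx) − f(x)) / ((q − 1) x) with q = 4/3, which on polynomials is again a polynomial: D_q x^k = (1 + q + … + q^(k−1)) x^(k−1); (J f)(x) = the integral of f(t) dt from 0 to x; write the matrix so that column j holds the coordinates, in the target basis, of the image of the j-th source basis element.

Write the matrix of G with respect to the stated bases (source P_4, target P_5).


the matrix is [[0, 4, -2, 2, -2]; [2, 0, 26/3, -6, 8]; [0, 1, 0, 128/9, -12]; [0, 0, 2/3, 0, 566/27]; [0, 0, 0, 1/2, 0]; [0, 0, 0, 0, 2/5]] (rows listed top to bottom)

image of 1: 2x
image of x: x^2 + 4
image of x^2: (2/3)x^3 + (26/3)x - 2
image of x^3: (1/2)x^4 + (128/9)x^2 - 6x + 2
image of x^4: (2/5)x^5 + (566/27)x^3 - 12x^2 + 8x - 2
each image's coordinates form column j of the matrix


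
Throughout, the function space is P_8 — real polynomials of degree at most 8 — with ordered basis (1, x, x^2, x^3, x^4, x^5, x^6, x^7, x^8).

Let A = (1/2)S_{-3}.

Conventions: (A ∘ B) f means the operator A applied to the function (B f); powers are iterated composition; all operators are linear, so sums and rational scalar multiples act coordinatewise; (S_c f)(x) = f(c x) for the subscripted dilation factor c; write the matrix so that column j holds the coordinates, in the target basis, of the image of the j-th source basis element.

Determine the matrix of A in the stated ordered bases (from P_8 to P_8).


the matrix is [[1/2, 0, 0, 0, 0, 0, 0, 0, 0]; [0, -3/2, 0, 0, 0, 0, 0, 0, 0]; [0, 0, 9/2, 0, 0, 0, 0, 0, 0]; [0, 0, 0, -27/2, 0, 0, 0, 0, 0]; [0, 0, 0, 0, 81/2, 0, 0, 0, 0]; [0, 0, 0, 0, 0, -243/2, 0, 0, 0]; [0, 0, 0, 0, 0, 0, 729/2, 0, 0]; [0, 0, 0, 0, 0, 0, 0, -2187/2, 0]; [0, 0, 0, 0, 0, 0, 0, 0, 6561/2]] (rows listed top to bottom)

image of 1: 1/2
image of x: -(3/2)x
image of x^2: (9/2)x^2
image of x^3: -(27/2)x^3
image of x^4: (81/2)x^4
image of x^5: -(243/2)x^5
image of x^6: (729/2)x^6
image of x^7: -(2187/2)x^7
image of x^8: (6561/2)x^8
each image's coordinates form column j of the matrix


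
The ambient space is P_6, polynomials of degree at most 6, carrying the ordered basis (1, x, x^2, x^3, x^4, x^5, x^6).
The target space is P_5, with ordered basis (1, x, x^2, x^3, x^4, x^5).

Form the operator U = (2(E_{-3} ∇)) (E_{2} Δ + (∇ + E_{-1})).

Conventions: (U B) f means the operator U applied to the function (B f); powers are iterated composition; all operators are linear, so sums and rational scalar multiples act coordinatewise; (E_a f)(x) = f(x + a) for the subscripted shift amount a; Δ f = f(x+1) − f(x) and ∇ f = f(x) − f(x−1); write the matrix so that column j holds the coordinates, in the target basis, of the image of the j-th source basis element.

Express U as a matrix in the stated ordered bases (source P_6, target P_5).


image of 1: 0
image of x: 2
image of x^2: 4x - 10
image of x^3: 6x^2 - 30x + 62
image of x^4: 8x^3 - 60x^2 + 248x - 322
image of x^5: 10x^4 - 100x^3 + 620x^2 - 1610x + 1502
image of x^6: 12x^5 - 150x^4 + 1240x^3 - 4830x^2 + 9012x - 6610
each image's coordinates form column j of the matrix

the matrix is [[0, 2, -10, 62, -322, 1502, -6610]; [0, 0, 4, -30, 248, -1610, 9012]; [0, 0, 0, 6, -60, 620, -4830]; [0, 0, 0, 0, 8, -100, 1240]; [0, 0, 0, 0, 0, 10, -150]; [0, 0, 0, 0, 0, 0, 12]] (rows listed top to bottom)


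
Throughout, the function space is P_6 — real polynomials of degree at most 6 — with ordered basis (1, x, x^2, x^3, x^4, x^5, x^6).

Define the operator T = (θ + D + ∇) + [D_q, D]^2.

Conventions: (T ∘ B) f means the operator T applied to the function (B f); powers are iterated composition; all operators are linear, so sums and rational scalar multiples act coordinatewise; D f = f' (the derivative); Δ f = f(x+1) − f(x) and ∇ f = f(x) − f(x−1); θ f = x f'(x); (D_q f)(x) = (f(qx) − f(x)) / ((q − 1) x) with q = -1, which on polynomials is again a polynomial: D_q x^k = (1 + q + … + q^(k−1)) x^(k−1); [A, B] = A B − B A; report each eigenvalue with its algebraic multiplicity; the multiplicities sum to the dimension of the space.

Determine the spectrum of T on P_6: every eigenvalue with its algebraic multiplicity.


image of 1: 0
image of x: x + 2
image of x^2: 2x^2 + 4x - 1
image of x^3: 3x^3 + 6x^2 - 3x + 1
image of x^4: 4x^4 + 8x^3 - 6x^2 + 4x + 7
image of x^5: 5x^5 + 10x^4 - 10x^3 + 10x^2 + 3x + 1
image of x^6: 6x^6 + 12x^5 - 15x^4 + 20x^3 + 9x^2 + 6x - 1
the matrix is upper triangular; its diagonal is (0, 1, 2, 3, 4, 5, 6)
for a triangular matrix the eigenvalues are the diagonal entries, with algebraic multiplicity their repetition count

λ = 0 (multiplicity 1), λ = 1 (multiplicity 1), λ = 2 (multiplicity 1), λ = 3 (multiplicity 1), λ = 4 (multiplicity 1), λ = 5 (multiplicity 1), λ = 6 (multiplicity 1)


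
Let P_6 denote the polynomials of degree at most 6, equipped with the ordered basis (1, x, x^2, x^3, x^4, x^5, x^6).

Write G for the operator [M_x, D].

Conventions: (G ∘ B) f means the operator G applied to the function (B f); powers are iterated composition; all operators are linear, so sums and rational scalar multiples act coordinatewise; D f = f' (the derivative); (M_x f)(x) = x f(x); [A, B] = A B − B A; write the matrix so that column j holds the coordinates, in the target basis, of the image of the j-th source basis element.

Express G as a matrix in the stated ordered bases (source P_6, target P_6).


the matrix is [[-1, 0, 0, 0, 0, 0, 0]; [0, -1, 0, 0, 0, 0, 0]; [0, 0, -1, 0, 0, 0, 0]; [0, 0, 0, -1, 0, 0, 0]; [0, 0, 0, 0, -1, 0, 0]; [0, 0, 0, 0, 0, -1, 0]; [0, 0, 0, 0, 0, 0, -1]] (rows listed top to bottom)

image of 1: -1
image of x: -x
image of x^2: -x^2
image of x^3: -x^3
image of x^4: -x^4
image of x^5: -x^5
image of x^6: -x^6
each image's coordinates form column j of the matrix


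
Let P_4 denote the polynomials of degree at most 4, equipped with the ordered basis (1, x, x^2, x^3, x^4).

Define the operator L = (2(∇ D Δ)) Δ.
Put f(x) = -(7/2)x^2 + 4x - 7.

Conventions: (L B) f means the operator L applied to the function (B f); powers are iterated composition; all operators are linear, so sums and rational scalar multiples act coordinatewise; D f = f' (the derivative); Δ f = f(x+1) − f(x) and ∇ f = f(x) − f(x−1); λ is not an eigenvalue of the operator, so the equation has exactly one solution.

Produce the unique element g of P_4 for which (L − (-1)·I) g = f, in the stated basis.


g(x) = -(7/2)x^2 + 4x - 7

write g with unknown coordinates in the stated basis and equate coefficients in (L − (-1)·I) g = f
solving from the highest basis element down gives g = -(7/2)x^2 + 4x - 7
check: L g = 0
so L g − (-1)·g = -(7/2)x^2 + 4x - 7 = f ✓


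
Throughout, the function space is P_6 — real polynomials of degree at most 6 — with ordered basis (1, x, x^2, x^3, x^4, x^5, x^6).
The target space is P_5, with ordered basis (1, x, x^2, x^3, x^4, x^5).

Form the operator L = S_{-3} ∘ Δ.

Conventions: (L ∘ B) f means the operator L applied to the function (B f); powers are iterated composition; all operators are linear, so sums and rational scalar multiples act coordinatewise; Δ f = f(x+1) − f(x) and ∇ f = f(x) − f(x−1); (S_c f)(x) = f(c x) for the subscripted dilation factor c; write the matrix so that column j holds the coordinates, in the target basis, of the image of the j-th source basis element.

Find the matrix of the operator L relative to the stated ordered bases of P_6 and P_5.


image of 1: 0
image of x: 1
image of x^2: -6x + 1
image of x^3: 27x^2 - 9x + 1
image of x^4: -108x^3 + 54x^2 - 12x + 1
image of x^5: 405x^4 - 270x^3 + 90x^2 - 15x + 1
image of x^6: -1458x^5 + 1215x^4 - 540x^3 + 135x^2 - 18x + 1
each image's coordinates form column j of the matrix

the matrix is [[0, 1, 1, 1, 1, 1, 1]; [0, 0, -6, -9, -12, -15, -18]; [0, 0, 0, 27, 54, 90, 135]; [0, 0, 0, 0, -108, -270, -540]; [0, 0, 0, 0, 0, 405, 1215]; [0, 0, 0, 0, 0, 0, -1458]] (rows listed top to bottom)


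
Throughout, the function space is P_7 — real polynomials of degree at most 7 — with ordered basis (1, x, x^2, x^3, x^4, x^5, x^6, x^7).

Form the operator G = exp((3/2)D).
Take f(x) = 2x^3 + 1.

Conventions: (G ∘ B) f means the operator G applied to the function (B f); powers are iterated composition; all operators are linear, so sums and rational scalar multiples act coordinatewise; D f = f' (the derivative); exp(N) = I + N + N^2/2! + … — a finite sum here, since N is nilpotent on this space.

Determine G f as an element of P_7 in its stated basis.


g(x) = 2x^3 + 9x^2 + (27/2)x + 31/4

order-1 term: 9x^2
order-2 term: (27/2)x
order-3 term: 27/4
the series for exp((3/2)D) f terminates at order 3
exp((3/2)D) f = 2x^3 + 9x^2 + (27/2)x + 31/4


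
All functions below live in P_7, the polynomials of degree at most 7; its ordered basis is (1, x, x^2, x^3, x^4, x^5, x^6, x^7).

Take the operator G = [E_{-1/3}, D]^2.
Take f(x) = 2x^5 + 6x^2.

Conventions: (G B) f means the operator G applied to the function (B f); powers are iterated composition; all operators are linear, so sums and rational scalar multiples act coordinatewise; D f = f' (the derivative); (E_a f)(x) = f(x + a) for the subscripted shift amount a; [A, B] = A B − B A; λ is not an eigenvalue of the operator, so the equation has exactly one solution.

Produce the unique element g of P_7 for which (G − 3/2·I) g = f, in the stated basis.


write g with unknown coordinates in the stated basis and equate coefficients in (G − 3/2·I) g = f
solving from the highest basis element down gives g = -(4/3)x^5 - 4x^2
check: G g = 0
so G g − 3/2·g = 2x^5 + 6x^2 = f ✓

g(x) = -(4/3)x^5 - 4x^2


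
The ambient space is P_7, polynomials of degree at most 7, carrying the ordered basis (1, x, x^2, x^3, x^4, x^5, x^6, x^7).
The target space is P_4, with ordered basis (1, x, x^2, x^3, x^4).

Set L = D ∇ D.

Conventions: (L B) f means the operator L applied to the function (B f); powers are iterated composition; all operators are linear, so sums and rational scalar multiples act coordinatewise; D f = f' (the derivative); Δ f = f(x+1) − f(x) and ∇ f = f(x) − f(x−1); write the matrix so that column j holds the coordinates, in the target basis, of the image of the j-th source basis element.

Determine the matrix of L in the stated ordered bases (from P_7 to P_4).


image of 1: 0
image of x: 0
image of x^2: 0
image of x^3: 6
image of x^4: 24x - 12
image of x^5: 60x^2 - 60x + 20
image of x^6: 120x^3 - 180x^2 + 120x - 30
image of x^7: 210x^4 - 420x^3 + 420x^2 - 210x + 42
each image's coordinates form column j of the matrix

the matrix is [[0, 0, 0, 6, -12, 20, -30, 42]; [0, 0, 0, 0, 24, -60, 120, -210]; [0, 0, 0, 0, 0, 60, -180, 420]; [0, 0, 0, 0, 0, 0, 120, -420]; [0, 0, 0, 0, 0, 0, 0, 210]] (rows listed top to bottom)


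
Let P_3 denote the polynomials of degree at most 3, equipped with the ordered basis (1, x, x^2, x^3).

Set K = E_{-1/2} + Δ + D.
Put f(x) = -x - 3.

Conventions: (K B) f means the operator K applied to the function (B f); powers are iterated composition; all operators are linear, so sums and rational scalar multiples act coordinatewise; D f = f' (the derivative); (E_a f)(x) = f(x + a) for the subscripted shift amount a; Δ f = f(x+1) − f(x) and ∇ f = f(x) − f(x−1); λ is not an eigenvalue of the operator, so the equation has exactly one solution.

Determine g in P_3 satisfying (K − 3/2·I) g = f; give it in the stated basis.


the result is g(x) = 2x + 12

write g with unknown coordinates in the stated basis and equate coefficients in (K − 3/2·I) g = f
solving from the highest basis element down gives g = 2x + 12
check: K g = 2x + 15
so K g − 3/2·g = -x - 3 = f ✓


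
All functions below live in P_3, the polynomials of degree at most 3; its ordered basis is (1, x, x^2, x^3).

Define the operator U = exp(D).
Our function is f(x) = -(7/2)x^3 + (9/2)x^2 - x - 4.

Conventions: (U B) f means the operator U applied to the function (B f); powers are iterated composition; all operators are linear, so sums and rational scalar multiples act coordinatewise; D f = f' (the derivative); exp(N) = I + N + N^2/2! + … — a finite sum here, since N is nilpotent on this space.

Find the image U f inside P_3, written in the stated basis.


the image equals g(x) = -(7/2)x^3 - 6x^2 - (5/2)x - 4

order-1 term: -(21/2)x^2 + 9x - 1
order-2 term: -(21/2)x + 9/2
order-3 term: -7/2
the series for exp(D) f terminates at order 3
exp(D) f = -(7/2)x^3 - 6x^2 - (5/2)x - 4


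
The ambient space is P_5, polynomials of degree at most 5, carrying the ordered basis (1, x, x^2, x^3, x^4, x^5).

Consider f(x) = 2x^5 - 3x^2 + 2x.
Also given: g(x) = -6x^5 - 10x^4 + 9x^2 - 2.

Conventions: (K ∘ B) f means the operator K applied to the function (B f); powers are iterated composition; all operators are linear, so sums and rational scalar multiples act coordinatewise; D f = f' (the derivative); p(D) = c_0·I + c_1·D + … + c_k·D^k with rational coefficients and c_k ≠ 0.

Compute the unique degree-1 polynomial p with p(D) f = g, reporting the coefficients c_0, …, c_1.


c_0 = -3, c_1 = -1

D^0 f = 2x^5 - 3x^2 + 2x
D^1 f = 10x^4 - 6x + 2
matching coefficients of g against c_0 f + c_1 Df + … from the top degree down determines the c_i
solution: c_0 = -3, c_1 = -1


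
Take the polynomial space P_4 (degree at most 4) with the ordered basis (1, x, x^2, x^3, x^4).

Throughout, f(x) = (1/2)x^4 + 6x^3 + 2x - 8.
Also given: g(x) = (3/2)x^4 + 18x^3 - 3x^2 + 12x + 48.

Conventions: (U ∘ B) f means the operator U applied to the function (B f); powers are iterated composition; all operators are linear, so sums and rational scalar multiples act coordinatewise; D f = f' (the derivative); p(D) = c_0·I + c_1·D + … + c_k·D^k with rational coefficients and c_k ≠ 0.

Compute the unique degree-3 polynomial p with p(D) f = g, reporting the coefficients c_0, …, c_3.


D^0 f = (1/2)x^4 + 6x^3 + 2x - 8
D^1 f = 2x^3 + 18x^2 + 2
D^2 f = 6x^2 + 36x
D^3 f = 12x + 36
matching coefficients of g against c_0 f + c_1 Df + … from the top degree down determines the c_i
solution: c_0 = 3, c_1 = 0, c_2 = -1/2, c_3 = 2

p(D) = 3·I − (1/2)·D^2 + 2·D^3, i.e. c_0 = 3, c_1 = 0, c_2 = -1/2, c_3 = 2


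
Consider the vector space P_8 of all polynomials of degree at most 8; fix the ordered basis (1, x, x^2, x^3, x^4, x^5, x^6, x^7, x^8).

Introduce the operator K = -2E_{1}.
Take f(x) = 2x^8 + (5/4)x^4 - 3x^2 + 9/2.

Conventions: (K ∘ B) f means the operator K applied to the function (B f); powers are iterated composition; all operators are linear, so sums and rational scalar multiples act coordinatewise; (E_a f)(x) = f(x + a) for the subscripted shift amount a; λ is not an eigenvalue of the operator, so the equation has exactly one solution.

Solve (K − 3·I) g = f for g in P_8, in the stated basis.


the image equals g(x) = -(2/5)x^8 + (32/25)x^7 + (112/125)x^6 - (2464/625)x^5 - (11153/2500)x^4 + (21186/3125)x^3 + (113954/15625)x^2 - (265746/78125)x - 983348/390625

write g with unknown coordinates in the stated basis and equate coefficients in (K − 3·I) g = f
solving from the highest basis element down gives g = -(2/5)x^8 + (32/25)x^7 + (112/125)x^6 - (2464/625)x^5 - (11153/2500)x^4 + (21186/3125)x^3 + (113954/15625)x^2 - (265746/78125)x - 983348/390625
check: K g = (4/5)x^8 + (96/25)x^7 + (336/125)x^6 - (7392/625)x^5 - (15167/1250)x^4 + (63558/3125)x^3 + (294987/15625)x^2 - (797238/78125)x - 2384463/781250
so K g − 3·g = 2x^8 + (5/4)x^4 - 3x^2 + 9/2 = f ✓


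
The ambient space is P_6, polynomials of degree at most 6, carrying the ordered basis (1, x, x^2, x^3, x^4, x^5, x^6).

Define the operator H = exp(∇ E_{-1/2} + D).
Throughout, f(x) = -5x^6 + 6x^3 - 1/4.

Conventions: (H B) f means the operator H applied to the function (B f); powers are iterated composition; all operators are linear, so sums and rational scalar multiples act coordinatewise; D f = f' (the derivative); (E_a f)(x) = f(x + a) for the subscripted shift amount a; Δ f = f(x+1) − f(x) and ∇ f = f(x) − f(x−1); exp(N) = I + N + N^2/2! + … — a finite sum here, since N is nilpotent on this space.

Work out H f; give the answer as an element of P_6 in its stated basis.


the result is g(x) = -5x^6 - 60x^5 - 150x^4 + 81x^3 - 39x^2 - (3207/8)x + 801/4

order-1 term: -60x^5 + 150x^4 - 325x^3 + 411x^2 - (2103/8)x + 611/8
order-2 term: -300x^4 + 1200x^3 - 2850x^2 + 3522x - 14431/8
order-3 term: -800x^3 + 3600x^2 - 7500x + 6048
order-4 term: -1200x^2 + 4800x - 6200
order-5 term: -960x + 2400
order-6 term: -320
the series for exp(∇ E_{-1/2} + D) f terminates at order 6
exp(∇ E_{-1/2} + D) f = -5x^6 - 60x^5 - 150x^4 + 81x^3 - 39x^2 - (3207/8)x + 801/4


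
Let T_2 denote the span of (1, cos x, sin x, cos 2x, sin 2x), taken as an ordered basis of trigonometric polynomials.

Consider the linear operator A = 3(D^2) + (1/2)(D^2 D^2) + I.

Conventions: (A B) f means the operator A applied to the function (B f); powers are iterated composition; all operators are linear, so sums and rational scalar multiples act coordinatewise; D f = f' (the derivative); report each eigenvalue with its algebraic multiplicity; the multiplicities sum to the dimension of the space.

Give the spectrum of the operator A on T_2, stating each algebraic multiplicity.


λ = -3 (multiplicity 2), λ = -3/2 (multiplicity 2), λ = 1 (multiplicity 1)

image of 1: 1
image of cos x: -(3/2)cos x
image of sin x: -(3/2)sin x
image of cos 2x: -3cos 2x
image of sin 2x: -3sin 2x
the matrix is diagonal; its diagonal is (1, -3/2, -3/2, -3, -3)
for a triangular matrix the eigenvalues are the diagonal entries, with algebraic multiplicity their repetition count


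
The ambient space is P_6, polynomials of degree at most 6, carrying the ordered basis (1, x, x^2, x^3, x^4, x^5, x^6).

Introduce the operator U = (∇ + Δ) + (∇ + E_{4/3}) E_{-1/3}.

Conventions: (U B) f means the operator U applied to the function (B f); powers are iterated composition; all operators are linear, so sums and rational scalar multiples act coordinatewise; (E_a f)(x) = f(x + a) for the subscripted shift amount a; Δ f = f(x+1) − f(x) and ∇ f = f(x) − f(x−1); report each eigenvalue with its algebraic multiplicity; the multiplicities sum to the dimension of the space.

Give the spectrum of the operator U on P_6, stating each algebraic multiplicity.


image of 1: 1
image of x: x + 4
image of x^2: x^2 + 8x - 2/3
image of x^3: x^3 + 12x^2 - 2x + 16/3
image of x^4: x^4 + 16x^3 - 4x^2 + (64/3)x - 58/27
image of x^5: x^5 + 20x^4 - (20/3)x^3 + (160/3)x^2 - (290/27)x + 584/81
image of x^6: x^6 + 24x^5 - 10x^4 + (320/3)x^3 - (290/9)x^2 + (1168/27)x - 374/81
the matrix is upper triangular; its diagonal is (1, 1, 1, 1, 1, 1, 1)
for a triangular matrix the eigenvalues are the diagonal entries, with algebraic multiplicity their repetition count

λ = 1 (multiplicity 7)


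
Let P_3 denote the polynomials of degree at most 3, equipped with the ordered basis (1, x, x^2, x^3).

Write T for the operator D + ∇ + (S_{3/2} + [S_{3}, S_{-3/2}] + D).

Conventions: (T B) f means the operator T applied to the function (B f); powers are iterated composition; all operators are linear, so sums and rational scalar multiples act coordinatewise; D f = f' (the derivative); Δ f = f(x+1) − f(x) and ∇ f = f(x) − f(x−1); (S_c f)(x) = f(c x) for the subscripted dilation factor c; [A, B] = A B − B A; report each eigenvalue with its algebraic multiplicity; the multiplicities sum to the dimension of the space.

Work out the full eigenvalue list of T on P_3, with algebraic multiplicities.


image of 1: 1
image of x: (3/2)x + 3
image of x^2: (9/4)x^2 + 6x - 1
image of x^3: (27/8)x^3 + 9x^2 - 3x + 1
the matrix is upper triangular; its diagonal is (1, 3/2, 9/4, 27/8)
for a triangular matrix the eigenvalues are the diagonal entries, with algebraic multiplicity their repetition count

λ = 1 (multiplicity 1), λ = 3/2 (multiplicity 1), λ = 9/4 (multiplicity 1), λ = 27/8 (multiplicity 1)


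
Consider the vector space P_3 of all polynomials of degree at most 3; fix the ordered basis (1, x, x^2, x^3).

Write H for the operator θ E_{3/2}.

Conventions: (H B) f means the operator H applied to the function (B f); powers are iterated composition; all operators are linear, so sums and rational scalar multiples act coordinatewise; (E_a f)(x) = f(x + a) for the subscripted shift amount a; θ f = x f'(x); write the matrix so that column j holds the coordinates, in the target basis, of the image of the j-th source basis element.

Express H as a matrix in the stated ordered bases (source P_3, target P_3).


image of 1: 0
image of x: x
image of x^2: 2x^2 + 3x
image of x^3: 3x^3 + 9x^2 + (27/4)x
each image's coordinates form column j of the matrix

the matrix is [[0, 0, 0, 0]; [0, 1, 3, 27/4]; [0, 0, 2, 9]; [0, 0, 0, 3]] (rows listed top to bottom)


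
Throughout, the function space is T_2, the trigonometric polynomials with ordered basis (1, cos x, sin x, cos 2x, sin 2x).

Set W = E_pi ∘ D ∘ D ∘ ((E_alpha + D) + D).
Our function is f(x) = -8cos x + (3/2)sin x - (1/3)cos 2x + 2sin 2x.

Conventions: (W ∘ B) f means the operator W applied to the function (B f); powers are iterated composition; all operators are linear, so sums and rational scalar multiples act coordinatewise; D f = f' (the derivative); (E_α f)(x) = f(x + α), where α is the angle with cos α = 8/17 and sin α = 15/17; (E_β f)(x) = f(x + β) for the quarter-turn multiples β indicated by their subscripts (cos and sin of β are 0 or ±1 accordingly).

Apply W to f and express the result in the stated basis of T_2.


g(x) = (19/34)cos x + (404/17)sin x - (34148/867)cos 2x - (1720/867)sin 2x

E_alpha f = -(83/34)cos x + (132/17)sin x + (1601/867)cos 2x - (242/289)sin 2x
D f = (3/2)cos x + 8sin x + 4cos 2x + (2/3)sin 2x
(E_alpha + D) f = -(16/17)cos x + (268/17)sin x + (5069/867)cos 2x - (148/867)sin 2x
D f = (3/2)cos x + 8sin x + 4cos 2x + (2/3)sin 2x
((E_alpha + D) + D) f = (19/34)cos x + (404/17)sin x + (8537/867)cos 2x + (430/867)sin 2x
D ((E_alpha + D) + D) f = (404/17)cos x - (19/34)sin x + (860/867)cos 2x - (17074/867)sin 2x
D D ((E_alpha + D) + D) f = -(19/34)cos x - (404/17)sin x - (34148/867)cos 2x - (1720/867)sin 2x
E_pi D D ((E_alpha + D) + D) f = (19/34)cos x + (404/17)sin x - (34148/867)cos 2x - (1720/867)sin 2x


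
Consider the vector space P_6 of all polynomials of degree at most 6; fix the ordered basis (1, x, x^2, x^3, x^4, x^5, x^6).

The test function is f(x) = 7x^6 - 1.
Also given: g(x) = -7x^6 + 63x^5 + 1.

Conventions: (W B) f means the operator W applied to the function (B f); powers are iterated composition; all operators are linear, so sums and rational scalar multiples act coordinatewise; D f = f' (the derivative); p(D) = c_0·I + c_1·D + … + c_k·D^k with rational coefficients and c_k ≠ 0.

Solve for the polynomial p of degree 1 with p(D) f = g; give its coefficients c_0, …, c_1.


D^0 f = 7x^6 - 1
D^1 f = 42x^5
matching coefficients of g against c_0 f + c_1 Df + … from the top degree down determines the c_i
solution: c_0 = -1, c_1 = 3/2

c_0 = -1, c_1 = 3/2


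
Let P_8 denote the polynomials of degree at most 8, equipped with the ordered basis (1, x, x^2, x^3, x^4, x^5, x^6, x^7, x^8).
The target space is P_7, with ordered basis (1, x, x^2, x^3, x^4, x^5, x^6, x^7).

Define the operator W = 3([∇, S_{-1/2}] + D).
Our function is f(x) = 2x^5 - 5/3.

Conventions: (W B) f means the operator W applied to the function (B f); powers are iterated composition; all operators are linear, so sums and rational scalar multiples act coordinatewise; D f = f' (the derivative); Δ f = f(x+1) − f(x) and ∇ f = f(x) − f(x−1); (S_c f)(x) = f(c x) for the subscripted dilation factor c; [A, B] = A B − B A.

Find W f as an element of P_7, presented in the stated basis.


the image equals g(x) = (435/16)x^4 - (45/8)x^3 - (135/8)x^2 - (225/16)x - 99/16

S_{-1/2} f = -(1/16)x^5 - 5/3
∇ S_{-1/2} f = -(5/16)x^4 + (5/8)x^3 - (5/8)x^2 + (5/16)x - 1/16
∇ f = 10x^4 - 20x^3 + 20x^2 - 10x + 2
S_{-1/2} ∇ f = (5/8)x^4 + (5/2)x^3 + 5x^2 + 5x + 2
[∇, S_{-1/2}] f = -(15/16)x^4 - (15/8)x^3 - (45/8)x^2 - (75/16)x - 33/16
D f = 10x^4
([∇, S_{-1/2}] + D) f = (145/16)x^4 - (15/8)x^3 - (45/8)x^2 - (75/16)x - 33/16
(3([∇, S_{-1/2}] + D)) f = (435/16)x^4 - (45/8)x^3 - (135/8)x^2 - (225/16)x - 99/16


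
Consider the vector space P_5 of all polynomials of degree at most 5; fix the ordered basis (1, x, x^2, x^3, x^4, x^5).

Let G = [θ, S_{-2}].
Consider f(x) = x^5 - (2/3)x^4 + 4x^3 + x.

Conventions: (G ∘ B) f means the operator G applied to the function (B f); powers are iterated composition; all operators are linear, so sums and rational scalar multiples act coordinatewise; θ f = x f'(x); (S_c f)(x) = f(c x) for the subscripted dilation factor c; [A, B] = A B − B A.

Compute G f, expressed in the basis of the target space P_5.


S_{-2} f = -32x^5 - (32/3)x^4 - 32x^3 - 2x
θ S_{-2} f = -160x^5 - (128/3)x^4 - 96x^3 - 2x
θ f = 5x^5 - (8/3)x^4 + 12x^3 + x
S_{-2} θ f = -160x^5 - (128/3)x^4 - 96x^3 - 2x
[θ, S_{-2}] f = 0

the result is g(x) = 0


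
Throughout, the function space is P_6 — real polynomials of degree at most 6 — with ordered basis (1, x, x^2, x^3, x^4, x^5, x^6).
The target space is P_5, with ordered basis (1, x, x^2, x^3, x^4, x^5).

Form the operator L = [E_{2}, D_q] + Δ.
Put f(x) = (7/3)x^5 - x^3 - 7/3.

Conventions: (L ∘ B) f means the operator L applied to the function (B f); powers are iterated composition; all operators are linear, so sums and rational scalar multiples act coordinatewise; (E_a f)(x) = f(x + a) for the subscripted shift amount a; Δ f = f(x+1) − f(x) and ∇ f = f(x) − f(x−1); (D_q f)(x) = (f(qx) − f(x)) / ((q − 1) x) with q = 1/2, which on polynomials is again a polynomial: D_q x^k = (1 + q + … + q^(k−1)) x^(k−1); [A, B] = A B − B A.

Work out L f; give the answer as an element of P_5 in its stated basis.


D_q f = (217/48)x^4 - (7/4)x^2
E_{2} D_q f = (217/48)x^4 + (217/6)x^3 + (427/4)x^2 + (413/3)x + 196/3
E_{2} f = (7/3)x^5 + (70/3)x^4 + (277/3)x^3 + (542/3)x^2 + (524/3)x + 193/3
D_q E_{2} f = (217/48)x^4 + (175/4)x^3 + (1939/12)x^2 + 271x + 524/3
[E_{2}, D_q] f = -(91/12)x^3 - (329/6)x^2 - (400/3)x - 328/3
Δ f = (35/3)x^4 + (70/3)x^3 + (61/3)x^2 + (26/3)x + 4/3
([E_{2}, D_q] + Δ) f = (35/3)x^4 + (63/4)x^3 - (69/2)x^2 - (374/3)x - 108

the image equals g(x) = (35/3)x^4 + (63/4)x^3 - (69/2)x^2 - (374/3)x - 108


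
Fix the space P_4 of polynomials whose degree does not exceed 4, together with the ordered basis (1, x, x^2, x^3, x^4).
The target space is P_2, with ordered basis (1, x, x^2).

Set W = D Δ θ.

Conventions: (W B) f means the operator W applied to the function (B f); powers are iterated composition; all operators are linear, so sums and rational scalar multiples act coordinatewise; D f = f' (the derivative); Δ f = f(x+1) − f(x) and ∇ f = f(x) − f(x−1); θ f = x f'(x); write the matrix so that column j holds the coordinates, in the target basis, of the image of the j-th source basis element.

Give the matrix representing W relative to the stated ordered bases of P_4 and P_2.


image of 1: 0
image of x: 0
image of x^2: 4
image of x^3: 18x + 9
image of x^4: 48x^2 + 48x + 16
each image's coordinates form column j of the matrix

the matrix is [[0, 0, 4, 9, 16]; [0, 0, 0, 18, 48]; [0, 0, 0, 0, 48]] (rows listed top to bottom)


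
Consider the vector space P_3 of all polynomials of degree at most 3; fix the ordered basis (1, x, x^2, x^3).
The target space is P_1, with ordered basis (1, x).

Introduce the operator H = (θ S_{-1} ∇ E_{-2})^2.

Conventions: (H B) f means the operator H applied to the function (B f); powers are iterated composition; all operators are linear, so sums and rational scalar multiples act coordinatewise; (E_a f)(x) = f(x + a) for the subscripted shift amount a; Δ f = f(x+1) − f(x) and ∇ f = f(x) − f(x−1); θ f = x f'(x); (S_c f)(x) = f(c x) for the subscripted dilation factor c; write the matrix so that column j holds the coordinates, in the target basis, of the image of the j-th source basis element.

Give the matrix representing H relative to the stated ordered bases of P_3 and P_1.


the matrix is [[0, 0, 0, 0]; [0, 0, 0, -12]] (rows listed top to bottom)

image of 1: 0
image of x: 0
image of x^2: 0
image of x^3: -12x
each image's coordinates form column j of the matrix


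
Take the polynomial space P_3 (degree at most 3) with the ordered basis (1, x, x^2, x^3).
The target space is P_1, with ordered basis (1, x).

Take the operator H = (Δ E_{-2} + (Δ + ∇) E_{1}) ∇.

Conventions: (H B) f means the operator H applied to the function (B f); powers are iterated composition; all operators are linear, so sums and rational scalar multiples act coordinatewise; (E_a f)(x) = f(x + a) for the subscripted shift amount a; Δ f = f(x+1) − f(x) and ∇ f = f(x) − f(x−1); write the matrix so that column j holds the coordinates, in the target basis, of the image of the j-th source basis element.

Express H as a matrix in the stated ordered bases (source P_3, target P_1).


image of 1: 0
image of x: 0
image of x^2: 6
image of x^3: 18x - 6
each image's coordinates form column j of the matrix

the matrix is [[0, 0, 6, -6]; [0, 0, 0, 18]] (rows listed top to bottom)
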